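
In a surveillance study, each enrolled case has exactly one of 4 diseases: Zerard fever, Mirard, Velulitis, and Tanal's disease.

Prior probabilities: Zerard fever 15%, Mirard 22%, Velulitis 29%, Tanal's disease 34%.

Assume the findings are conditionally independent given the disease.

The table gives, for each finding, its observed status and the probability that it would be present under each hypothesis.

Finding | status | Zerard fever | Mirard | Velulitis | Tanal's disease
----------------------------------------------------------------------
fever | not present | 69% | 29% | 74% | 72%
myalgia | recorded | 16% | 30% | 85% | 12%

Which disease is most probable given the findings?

Velulitis

By Bayes' rule with conditional independence, the unnormalized weight for each hypothesis is prior × ∏ likelihoods (using 1 − P(present | H) for each absent finding):
  Zerard fever: 0.15 × (1 − 0.69) × 0.16 = 0.00744
  Mirard: 0.22 × (1 − 0.29) × 0.30 = 0.04686
  Velulitis: 0.29 × (1 − 0.74) × 0.85 = 0.06409
  Tanal's disease: 0.34 × (1 − 0.72) × 0.12 = 0.011424
The unnormalized weights sum to 0.12981.
P(Zerard fever | evidence) ≈ 0.00744 / 0.12981 ≈ 0.057
P(Mirard | evidence) ≈ 0.04686 / 0.12981 ≈ 0.361
P(Velulitis | evidence) ≈ 0.06409 / 0.12981 ≈ 0.494
P(Tanal's disease | evidence) ≈ 0.011424 / 0.12981 ≈ 0.088
The largest is 0.494, so Velulitis is most probable.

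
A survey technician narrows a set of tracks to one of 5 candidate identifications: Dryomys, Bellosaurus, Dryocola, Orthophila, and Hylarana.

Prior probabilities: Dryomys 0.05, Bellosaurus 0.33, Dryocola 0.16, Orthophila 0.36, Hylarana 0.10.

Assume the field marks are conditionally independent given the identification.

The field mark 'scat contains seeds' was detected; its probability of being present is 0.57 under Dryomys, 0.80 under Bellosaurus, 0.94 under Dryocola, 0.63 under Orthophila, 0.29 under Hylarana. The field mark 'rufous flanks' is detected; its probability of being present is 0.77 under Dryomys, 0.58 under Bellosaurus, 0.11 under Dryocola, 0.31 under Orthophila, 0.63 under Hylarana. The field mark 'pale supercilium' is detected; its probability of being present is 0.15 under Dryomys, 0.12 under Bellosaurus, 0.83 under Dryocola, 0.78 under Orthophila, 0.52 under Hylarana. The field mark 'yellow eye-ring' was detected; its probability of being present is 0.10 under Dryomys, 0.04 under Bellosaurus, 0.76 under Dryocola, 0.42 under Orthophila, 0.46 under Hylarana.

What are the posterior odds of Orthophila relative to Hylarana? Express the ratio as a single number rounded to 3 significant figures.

Unnormalized posterior weight (prior times the field mark likelihoods) for each of the two hypotheses:
  Orthophila: 0.36 × 0.63 × 0.31 × 0.78 × 0.42 = 0.023033
  Hylarana: 0.10 × 0.29 × 0.63 × 0.52 × 0.46 = 0.0043702
Odds(Orthophila : Hylarana) = 0.023033 / 0.0043702 ≈ 5.27.

5.27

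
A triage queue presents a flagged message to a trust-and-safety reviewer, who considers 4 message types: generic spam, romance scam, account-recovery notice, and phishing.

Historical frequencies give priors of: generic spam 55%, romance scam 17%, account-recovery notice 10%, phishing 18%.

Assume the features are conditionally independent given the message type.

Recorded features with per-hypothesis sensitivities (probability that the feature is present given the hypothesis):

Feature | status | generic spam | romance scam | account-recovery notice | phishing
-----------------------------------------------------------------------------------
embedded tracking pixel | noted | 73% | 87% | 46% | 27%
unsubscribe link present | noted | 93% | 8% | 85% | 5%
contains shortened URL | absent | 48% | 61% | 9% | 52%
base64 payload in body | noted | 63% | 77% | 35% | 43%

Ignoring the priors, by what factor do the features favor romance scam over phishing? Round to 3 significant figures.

7.50

Take the product of per-feature likelihoods under each hypothesis (using 1 − P(present | H) for each absent feature), then divide.
  romance scam: 0.87 × 0.08 × (1 − 0.61) × 0.77 = 0.020901
  phishing: 0.27 × 0.05 × (1 − 0.52) × 0.43 = 0.0027864
Bayes factor = 0.020901 / 0.0027864 ≈ 7.50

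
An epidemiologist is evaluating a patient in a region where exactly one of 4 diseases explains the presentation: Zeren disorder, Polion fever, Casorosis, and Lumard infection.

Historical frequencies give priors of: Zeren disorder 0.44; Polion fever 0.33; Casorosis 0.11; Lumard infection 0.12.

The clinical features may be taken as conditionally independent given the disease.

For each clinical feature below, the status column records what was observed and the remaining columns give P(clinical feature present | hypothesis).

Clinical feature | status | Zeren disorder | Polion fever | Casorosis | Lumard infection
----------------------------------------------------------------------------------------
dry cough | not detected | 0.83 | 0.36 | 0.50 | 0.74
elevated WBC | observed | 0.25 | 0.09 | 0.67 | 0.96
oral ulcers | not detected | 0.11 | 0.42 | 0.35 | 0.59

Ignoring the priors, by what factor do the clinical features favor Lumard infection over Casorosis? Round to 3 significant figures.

0.470

The Bayes factor is the ratio of the joint likelihoods of the clinical feature pattern under the two hypotheses (using 1 − P(present | H) for each absent clinical feature).
  Lumard infection: (1 − 0.74) × 0.96 × (1 − 0.59) = 0.10234
  Casorosis: (1 − 0.50) × 0.67 × (1 − 0.35) = 0.21775
Bayes factor = 0.10234 / 0.21775 ≈ 0.470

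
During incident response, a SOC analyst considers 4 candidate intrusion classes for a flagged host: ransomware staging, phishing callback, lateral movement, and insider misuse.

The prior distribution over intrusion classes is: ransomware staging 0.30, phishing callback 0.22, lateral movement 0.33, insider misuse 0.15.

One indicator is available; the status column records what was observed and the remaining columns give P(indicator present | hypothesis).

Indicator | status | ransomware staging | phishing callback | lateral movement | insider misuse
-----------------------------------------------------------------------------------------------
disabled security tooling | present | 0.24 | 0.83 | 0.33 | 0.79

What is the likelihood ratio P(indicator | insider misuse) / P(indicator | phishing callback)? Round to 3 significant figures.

0.952

Likelihood of this indicator under each hypothesis:
  insider misuse: 0.79
  phishing callback: 0.83
Bayes factor = 0.79 / 0.83 ≈ 0.952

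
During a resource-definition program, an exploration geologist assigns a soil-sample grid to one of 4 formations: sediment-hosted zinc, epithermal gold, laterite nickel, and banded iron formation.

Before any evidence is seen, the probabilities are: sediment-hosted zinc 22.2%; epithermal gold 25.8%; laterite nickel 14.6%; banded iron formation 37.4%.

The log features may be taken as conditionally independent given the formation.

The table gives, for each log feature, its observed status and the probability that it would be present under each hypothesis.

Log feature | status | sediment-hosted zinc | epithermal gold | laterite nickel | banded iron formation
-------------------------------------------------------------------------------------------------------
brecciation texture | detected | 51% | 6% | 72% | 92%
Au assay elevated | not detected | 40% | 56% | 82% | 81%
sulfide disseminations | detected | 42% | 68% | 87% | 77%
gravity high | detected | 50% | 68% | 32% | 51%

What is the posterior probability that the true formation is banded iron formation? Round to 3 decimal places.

0.531

For each hypothesis, the unnormalized posterior weight is prior × product of the log feature likelihoods (using 1 − P(present | H) for each absent log feature):
  sediment-hosted zinc: 0.222 × 0.51 × (1 − 0.40) × 0.42 × 0.50 = 0.014266
  epithermal gold: 0.258 × 0.06 × (1 − 0.56) × 0.68 × 0.68 = 0.0031495
  laterite nickel: 0.146 × 0.72 × (1 − 0.82) × 0.87 × 0.32 = 0.0052678
  banded iron formation: 0.374 × 0.92 × (1 − 0.81) × 0.77 × 0.51 = 0.025673
The unnormalized weights sum to 0.048356.
P(banded iron formation | evidence) = 0.025673 / 0.048356 ≈ 0.531.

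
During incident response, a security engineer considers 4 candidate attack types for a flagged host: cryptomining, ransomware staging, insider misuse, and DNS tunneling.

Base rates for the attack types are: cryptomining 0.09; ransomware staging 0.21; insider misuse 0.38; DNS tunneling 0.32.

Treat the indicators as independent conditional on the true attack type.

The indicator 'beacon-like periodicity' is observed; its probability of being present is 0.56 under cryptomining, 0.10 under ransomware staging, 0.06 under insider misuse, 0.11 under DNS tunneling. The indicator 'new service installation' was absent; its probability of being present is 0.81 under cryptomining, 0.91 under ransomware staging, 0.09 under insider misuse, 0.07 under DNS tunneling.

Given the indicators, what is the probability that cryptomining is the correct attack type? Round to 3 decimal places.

0.147

By Bayes' rule with conditional independence, the unnormalized weight for each hypothesis is prior × ∏ likelihoods (using 1 − P(present | H) for each absent indicator):
  cryptomining: 0.09 × 0.56 × (1 − 0.81) = 0.009576
  ransomware staging: 0.21 × 0.10 × (1 − 0.91) = 0.00189
  insider misuse: 0.38 × 0.06 × (1 − 0.09) = 0.020748
  DNS tunneling: 0.32 × 0.11 × (1 − 0.07) = 0.032736
The unnormalized weights sum to 0.06495.
P(cryptomining | evidence) = 0.009576 / 0.06495 ≈ 0.147.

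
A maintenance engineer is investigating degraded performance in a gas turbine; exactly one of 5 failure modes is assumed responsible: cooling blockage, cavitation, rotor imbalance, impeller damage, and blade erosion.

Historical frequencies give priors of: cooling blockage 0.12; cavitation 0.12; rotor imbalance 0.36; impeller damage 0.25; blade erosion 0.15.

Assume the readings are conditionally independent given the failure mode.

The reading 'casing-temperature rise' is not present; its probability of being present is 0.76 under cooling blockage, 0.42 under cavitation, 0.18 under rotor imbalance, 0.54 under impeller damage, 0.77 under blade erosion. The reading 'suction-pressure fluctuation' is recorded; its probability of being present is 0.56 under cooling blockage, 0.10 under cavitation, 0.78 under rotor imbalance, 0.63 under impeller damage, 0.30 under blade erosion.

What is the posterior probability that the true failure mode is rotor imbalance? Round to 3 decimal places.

0.685

By Bayes' rule with conditional independence, the unnormalized weight for each hypothesis is prior × ∏ likelihoods (using 1 − P(present | H) for each absent reading):
  cooling blockage: 0.12 × (1 − 0.76) × 0.56 = 0.016128
  cavitation: 0.12 × (1 − 0.42) × 0.10 = 0.00696
  rotor imbalance: 0.36 × (1 − 0.18) × 0.78 = 0.23026
  impeller damage: 0.25 × (1 − 0.54) × 0.63 = 0.07245
  blade erosion: 0.15 × (1 − 0.77) × 0.30 = 0.01035
Marginal likelihood of the evidence = 0.33614.
P(rotor imbalance | evidence) = 0.23026 / 0.33614 ≈ 0.685.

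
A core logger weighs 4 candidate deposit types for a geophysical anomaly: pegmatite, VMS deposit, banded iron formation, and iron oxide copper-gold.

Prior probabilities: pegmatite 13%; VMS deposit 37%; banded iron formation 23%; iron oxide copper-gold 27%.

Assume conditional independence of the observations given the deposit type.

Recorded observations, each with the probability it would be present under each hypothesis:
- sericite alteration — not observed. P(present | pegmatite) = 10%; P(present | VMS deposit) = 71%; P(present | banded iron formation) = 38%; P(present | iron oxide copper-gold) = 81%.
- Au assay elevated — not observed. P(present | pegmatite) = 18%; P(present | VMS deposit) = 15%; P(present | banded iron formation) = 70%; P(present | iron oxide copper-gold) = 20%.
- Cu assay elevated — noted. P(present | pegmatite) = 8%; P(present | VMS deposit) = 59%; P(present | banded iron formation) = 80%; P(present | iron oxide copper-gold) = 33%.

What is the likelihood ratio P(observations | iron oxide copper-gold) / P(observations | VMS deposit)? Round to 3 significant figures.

The Bayes factor is the ratio of the joint likelihoods of the evidence pattern under the two hypotheses (using 1 − P(present | H) for each absent observation).
  iron oxide copper-gold: (1 − 0.81) × (1 − 0.20) × 0.33 = 0.05016
  VMS deposit: (1 − 0.71) × (1 − 0.15) × 0.59 = 0.14544
Bayes factor = 0.05016 / 0.14544 ≈ 0.345

0.345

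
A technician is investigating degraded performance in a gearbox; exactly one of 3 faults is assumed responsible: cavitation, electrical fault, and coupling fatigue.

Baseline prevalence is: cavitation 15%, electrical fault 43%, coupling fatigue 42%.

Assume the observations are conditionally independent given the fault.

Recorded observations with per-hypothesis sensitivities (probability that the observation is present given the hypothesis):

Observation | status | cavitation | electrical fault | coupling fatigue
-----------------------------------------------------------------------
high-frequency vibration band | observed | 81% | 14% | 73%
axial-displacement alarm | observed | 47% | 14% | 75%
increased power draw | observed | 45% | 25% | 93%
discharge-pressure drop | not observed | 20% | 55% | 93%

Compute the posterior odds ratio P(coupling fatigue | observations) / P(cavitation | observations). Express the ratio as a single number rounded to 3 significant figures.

Posterior odds equal prior odds times the likelihood ratio; only the two competing hypotheses matter (using 1 − P(present | H) for each absent observation).
  coupling fatigue: 0.42 × 0.73 × 0.75 × 0.93 × (1 − 0.93) = 0.01497
  cavitation: 0.15 × 0.81 × 0.47 × 0.45 × (1 − 0.20) = 0.020558
Odds(coupling fatigue : cavitation) = 0.01497 / 0.020558 ≈ 0.728.

0.728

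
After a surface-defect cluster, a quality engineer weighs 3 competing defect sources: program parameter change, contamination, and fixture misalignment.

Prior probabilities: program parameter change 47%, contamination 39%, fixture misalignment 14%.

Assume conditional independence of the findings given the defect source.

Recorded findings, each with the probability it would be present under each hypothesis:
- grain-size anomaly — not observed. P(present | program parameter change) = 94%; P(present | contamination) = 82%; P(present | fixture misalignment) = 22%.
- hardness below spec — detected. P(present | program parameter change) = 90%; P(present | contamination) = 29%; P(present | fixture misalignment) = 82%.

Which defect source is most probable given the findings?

For each hypothesis, the unnormalized posterior weight is prior × product of the finding likelihoods (using 1 − P(present | H) for each absent finding):
  program parameter change: 0.47 × (1 − 0.94) × 0.90 = 0.02538
  contamination: 0.39 × (1 − 0.82) × 0.29 = 0.020358
  fixture misalignment: 0.14 × (1 − 0.22) × 0.82 = 0.089544
Marginal likelihood of the evidence = 0.13528.
P(program parameter change | evidence) ≈ 0.02538 / 0.13528 ≈ 0.188
P(contamination | evidence) ≈ 0.020358 / 0.13528 ≈ 0.150
P(fixture misalignment | evidence) ≈ 0.089544 / 0.13528 ≈ 0.662
The largest is 0.662, so fixture misalignment is most probable.

fixture misalignment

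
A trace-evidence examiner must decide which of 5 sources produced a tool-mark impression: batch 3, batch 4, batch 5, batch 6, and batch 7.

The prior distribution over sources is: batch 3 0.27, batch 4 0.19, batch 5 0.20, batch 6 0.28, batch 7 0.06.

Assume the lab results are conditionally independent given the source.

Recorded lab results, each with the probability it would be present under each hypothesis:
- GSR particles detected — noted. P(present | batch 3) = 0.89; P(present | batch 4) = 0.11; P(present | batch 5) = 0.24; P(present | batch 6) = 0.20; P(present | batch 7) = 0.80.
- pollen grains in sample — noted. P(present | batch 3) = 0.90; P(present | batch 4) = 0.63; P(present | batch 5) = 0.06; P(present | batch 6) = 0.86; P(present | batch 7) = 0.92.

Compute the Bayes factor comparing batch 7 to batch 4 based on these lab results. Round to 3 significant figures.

Joint likelihood of the lab result pattern under each hypothesis:
  batch 7: 0.80 × 0.92 = 0.736
  batch 4: 0.11 × 0.63 = 0.0693
Bayes factor = 0.736 / 0.0693 ≈ 10.6

10.6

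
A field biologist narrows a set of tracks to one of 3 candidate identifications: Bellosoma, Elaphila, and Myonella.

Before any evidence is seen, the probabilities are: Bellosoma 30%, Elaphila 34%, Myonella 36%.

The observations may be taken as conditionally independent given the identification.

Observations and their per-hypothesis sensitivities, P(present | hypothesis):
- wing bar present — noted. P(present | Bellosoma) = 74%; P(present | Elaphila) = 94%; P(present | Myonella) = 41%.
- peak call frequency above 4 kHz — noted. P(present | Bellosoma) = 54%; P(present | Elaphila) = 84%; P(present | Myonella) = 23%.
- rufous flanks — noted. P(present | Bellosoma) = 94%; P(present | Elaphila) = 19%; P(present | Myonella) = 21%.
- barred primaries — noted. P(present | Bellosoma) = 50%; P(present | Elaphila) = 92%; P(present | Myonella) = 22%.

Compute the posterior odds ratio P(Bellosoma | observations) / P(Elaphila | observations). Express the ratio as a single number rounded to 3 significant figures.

1.20

Posterior odds equal prior odds times the likelihood ratio; only the two competing hypotheses matter.
  Bellosoma: 0.30 × 0.74 × 0.54 × 0.94 × 0.50 = 0.056344
  Elaphila: 0.34 × 0.94 × 0.84 × 0.19 × 0.92 = 0.046928
Posterior odds = 0.056344 / 0.046928 ≈ 1.20.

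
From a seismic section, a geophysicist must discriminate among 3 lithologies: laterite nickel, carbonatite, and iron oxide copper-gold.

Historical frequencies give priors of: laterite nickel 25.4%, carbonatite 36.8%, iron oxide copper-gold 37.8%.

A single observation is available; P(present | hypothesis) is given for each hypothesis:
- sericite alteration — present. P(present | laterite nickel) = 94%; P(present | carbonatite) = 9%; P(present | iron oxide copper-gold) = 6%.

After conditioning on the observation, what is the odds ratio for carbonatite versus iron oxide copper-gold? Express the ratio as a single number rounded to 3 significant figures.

1.46

The normalizing constant cancels in an odds ratio, so compute prior × likelihood for the two hypotheses only:
  carbonatite: 0.368 × 0.09 = 0.03312
  iron oxide copper-gold: 0.378 × 0.06 = 0.02268
Posterior odds = 0.03312 / 0.02268 ≈ 1.46.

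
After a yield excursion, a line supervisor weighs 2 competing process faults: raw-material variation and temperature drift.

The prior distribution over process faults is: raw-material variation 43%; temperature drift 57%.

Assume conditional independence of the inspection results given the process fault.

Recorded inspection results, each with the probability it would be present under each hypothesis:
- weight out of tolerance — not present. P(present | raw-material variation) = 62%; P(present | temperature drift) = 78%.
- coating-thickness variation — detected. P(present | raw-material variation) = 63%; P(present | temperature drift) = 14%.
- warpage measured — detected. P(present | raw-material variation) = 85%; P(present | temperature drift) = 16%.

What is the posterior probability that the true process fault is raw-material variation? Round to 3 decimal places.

By Bayes' rule with conditional independence, the unnormalized weight for each hypothesis is prior × ∏ likelihoods (using 1 − P(present | H) for each absent inspection result):
  raw-material variation: 0.43 × (1 − 0.62) × 0.63 × 0.85 = 0.087501
  temperature drift: 0.57 × (1 − 0.78) × 0.14 × 0.16 = 0.002809
Normalizing constant Z = 0.087501 + 0.002809 = 0.09031.
P(raw-material variation | evidence) = 0.087501 / 0.09031 ≈ 0.969.

0.969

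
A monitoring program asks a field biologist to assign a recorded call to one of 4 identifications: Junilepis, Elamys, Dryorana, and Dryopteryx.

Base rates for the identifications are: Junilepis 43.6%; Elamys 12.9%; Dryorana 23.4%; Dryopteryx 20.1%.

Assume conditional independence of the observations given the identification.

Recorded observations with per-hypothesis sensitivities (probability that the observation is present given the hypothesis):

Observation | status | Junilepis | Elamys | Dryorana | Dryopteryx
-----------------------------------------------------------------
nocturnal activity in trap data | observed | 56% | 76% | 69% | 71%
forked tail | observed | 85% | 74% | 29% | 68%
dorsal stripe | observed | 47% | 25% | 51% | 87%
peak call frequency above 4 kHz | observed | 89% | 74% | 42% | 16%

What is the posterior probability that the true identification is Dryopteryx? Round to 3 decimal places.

Multiply each prior by the joint likelihood of the evidence pattern:
  Junilepis: 0.436 × 0.56 × 0.85 × 0.47 × 0.89 = 0.086812
  Elamys: 0.129 × 0.76 × 0.74 × 0.25 × 0.74 = 0.013422
  Dryorana: 0.234 × 0.69 × 0.29 × 0.51 × 0.42 = 0.01003
  Dryopteryx: 0.201 × 0.71 × 0.68 × 0.87 × 0.16 = 0.013508
Normalizing constant Z = 0.086812 + 0.013422 + 0.01003 + 0.013508 = 0.12377.
P(Dryopteryx | evidence) = 0.013508 / 0.12377 ≈ 0.109.

0.109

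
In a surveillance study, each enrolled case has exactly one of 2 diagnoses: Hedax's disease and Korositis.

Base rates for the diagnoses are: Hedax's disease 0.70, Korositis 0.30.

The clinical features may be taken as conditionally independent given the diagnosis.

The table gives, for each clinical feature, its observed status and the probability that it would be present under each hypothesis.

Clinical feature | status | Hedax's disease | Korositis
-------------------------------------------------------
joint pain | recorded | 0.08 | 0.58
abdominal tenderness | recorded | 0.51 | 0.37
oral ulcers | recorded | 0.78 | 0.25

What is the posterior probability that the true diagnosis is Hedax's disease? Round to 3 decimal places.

By Bayes' rule with conditional independence, the unnormalized weight for each hypothesis is prior × ∏ likelihoods:
  Hedax's disease: 0.70 × 0.08 × 0.51 × 0.78 = 0.022277
  Korositis: 0.30 × 0.58 × 0.37 × 0.25 = 0.016095
The unnormalized weights sum to 0.038372.
P(Hedax's disease | evidence) = 0.022277 / 0.038372 ≈ 0.581.

0.581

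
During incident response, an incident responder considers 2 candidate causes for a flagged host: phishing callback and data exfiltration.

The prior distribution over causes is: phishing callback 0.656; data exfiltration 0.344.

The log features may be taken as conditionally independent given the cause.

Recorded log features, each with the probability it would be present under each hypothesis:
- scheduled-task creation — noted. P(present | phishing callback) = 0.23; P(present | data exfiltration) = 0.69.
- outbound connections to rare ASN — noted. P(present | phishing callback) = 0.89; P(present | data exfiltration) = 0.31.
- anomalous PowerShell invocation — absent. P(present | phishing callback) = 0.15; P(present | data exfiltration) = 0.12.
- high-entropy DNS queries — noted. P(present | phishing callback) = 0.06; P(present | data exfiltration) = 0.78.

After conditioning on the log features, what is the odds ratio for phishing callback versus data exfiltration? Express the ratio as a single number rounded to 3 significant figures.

0.136

Unnormalized posterior weight (prior times the log feature likelihoods) for each of the two hypotheses (using 1 − P(present | H) for each absent log feature):
  phishing callback: 0.656 × 0.23 × 0.89 × (1 − 0.15) × 0.06 = 0.0068484
  data exfiltration: 0.344 × 0.69 × 0.31 × (1 − 0.12) × 0.78 = 0.050506
Odds(phishing callback : data exfiltration) = 0.0068484 / 0.050506 ≈ 0.136.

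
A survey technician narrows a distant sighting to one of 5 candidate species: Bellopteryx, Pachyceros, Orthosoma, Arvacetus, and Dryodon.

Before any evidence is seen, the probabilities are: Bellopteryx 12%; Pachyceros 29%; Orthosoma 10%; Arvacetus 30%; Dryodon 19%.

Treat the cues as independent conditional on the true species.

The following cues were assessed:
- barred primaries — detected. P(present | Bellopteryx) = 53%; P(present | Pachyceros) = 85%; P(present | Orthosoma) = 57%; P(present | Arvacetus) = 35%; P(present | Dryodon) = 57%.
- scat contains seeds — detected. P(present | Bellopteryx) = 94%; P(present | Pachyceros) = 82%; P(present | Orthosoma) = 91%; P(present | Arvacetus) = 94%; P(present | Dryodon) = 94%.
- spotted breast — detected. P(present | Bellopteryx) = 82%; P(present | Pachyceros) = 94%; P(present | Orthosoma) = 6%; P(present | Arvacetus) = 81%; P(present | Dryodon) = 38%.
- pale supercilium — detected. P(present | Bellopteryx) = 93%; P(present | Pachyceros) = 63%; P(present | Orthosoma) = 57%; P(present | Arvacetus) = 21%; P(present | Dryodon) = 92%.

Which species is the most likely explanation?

Multiply each prior by the joint likelihood of the cue pattern:
  Bellopteryx: 0.12 × 0.53 × 0.94 × 0.82 × 0.93 = 0.045591
  Pachyceros: 0.29 × 0.85 × 0.82 × 0.94 × 0.63 = 0.1197
  Orthosoma: 0.10 × 0.57 × 0.91 × 0.06 × 0.57 = 0.001774
  Arvacetus: 0.30 × 0.35 × 0.94 × 0.81 × 0.21 = 0.016789
  Dryodon: 0.19 × 0.57 × 0.94 × 0.38 × 0.92 = 0.03559
Marginal likelihood of the evidence = 0.21945.
P(Bellopteryx | evidence) ≈ 0.045591 / 0.21945 ≈ 0.208
P(Pachyceros | evidence) ≈ 0.1197 / 0.21945 ≈ 0.545
P(Orthosoma | evidence) ≈ 0.001774 / 0.21945 ≈ 0.008
P(Arvacetus | evidence) ≈ 0.016789 / 0.21945 ≈ 0.077
P(Dryodon | evidence) ≈ 0.03559 / 0.21945 ≈ 0.162
The largest is 0.545, so Pachyceros is most probable.

Pachyceros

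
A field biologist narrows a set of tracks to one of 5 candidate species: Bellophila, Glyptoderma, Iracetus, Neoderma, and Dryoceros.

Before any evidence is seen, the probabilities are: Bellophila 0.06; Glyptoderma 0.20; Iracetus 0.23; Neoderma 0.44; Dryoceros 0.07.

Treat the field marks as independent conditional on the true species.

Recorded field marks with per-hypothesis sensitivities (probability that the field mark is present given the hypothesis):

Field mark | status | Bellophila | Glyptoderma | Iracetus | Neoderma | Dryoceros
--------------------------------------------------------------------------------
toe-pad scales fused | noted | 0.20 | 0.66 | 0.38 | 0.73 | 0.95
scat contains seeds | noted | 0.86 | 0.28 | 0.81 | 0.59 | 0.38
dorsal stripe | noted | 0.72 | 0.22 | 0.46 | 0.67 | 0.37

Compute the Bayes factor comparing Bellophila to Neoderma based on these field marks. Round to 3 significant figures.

0.429

Joint likelihood of the field mark pattern under each hypothesis:
  Bellophila: 0.20 × 0.86 × 0.72 = 0.12384
  Neoderma: 0.73 × 0.59 × 0.67 = 0.28857
Bayes factor = 0.12384 / 0.28857 ≈ 0.429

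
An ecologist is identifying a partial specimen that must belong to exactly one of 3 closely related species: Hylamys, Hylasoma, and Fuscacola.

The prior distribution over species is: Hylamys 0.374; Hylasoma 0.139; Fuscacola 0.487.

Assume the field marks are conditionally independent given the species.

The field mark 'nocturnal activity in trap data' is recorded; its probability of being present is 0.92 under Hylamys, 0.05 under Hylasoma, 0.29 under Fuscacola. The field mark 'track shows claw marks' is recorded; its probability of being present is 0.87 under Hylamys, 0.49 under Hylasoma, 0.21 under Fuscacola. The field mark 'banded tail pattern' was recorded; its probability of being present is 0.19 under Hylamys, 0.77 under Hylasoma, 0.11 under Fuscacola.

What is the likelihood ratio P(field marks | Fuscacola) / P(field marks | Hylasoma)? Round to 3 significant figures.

0.355

The Bayes factor is the ratio of the joint likelihoods of the field mark pattern under the two hypotheses.
  Fuscacola: 0.29 × 0.21 × 0.11 = 0.006699
  Hylasoma: 0.05 × 0.49 × 0.77 = 0.018865
Bayes factor = 0.006699 / 0.018865 ≈ 0.355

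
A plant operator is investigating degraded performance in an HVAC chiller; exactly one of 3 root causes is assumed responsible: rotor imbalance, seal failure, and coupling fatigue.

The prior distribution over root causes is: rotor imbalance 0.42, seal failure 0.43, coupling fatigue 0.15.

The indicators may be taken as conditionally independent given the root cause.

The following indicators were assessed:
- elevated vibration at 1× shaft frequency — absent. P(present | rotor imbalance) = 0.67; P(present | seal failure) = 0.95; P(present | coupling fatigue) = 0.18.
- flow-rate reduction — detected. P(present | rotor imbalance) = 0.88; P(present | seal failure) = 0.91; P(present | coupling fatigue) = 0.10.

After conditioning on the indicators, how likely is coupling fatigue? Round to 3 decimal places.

Multiply each prior by the joint likelihood of the indicator pattern (using 1 − P(present | H) for each absent indicator):
  rotor imbalance: 0.42 × (1 − 0.67) × 0.88 = 0.12197
  seal failure: 0.43 × (1 − 0.95) × 0.91 = 0.019565
  coupling fatigue: 0.15 × (1 − 0.18) × 0.10 = 0.0123
Normalizing constant Z = 0.12197 + 0.019565 + 0.0123 = 0.15383.
P(coupling fatigue | evidence) = 0.0123 / 0.15383 ≈ 0.080.

0.080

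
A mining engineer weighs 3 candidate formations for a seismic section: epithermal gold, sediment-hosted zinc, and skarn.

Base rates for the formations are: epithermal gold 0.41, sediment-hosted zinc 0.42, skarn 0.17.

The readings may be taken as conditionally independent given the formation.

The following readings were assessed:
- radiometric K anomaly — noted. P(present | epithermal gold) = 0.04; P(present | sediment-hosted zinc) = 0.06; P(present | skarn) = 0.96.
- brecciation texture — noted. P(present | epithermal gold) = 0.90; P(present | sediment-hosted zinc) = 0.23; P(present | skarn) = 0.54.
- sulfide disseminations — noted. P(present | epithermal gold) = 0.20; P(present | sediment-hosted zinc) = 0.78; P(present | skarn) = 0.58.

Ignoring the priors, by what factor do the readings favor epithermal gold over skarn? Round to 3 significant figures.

Joint likelihood of the reading pattern under each hypothesis:
  epithermal gold: 0.04 × 0.90 × 0.20 = 0.0072
  skarn: 0.96 × 0.54 × 0.58 = 0.30067
Bayes factor = 0.0072 / 0.30067 ≈ 0.0239

0.0239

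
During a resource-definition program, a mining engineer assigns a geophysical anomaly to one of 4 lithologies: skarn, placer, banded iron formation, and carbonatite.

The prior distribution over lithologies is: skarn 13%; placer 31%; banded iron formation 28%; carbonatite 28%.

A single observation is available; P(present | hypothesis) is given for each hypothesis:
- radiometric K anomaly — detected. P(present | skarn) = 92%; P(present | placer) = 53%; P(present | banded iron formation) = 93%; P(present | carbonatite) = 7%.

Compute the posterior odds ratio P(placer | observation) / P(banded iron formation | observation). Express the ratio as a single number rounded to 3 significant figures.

0.631

Posterior odds equal prior odds times the likelihood ratio; only the two competing hypotheses matter.
  placer: 0.31 × 0.53 = 0.1643
  banded iron formation: 0.28 × 0.93 = 0.2604
Posterior odds = 0.1643 / 0.2604 ≈ 0.631.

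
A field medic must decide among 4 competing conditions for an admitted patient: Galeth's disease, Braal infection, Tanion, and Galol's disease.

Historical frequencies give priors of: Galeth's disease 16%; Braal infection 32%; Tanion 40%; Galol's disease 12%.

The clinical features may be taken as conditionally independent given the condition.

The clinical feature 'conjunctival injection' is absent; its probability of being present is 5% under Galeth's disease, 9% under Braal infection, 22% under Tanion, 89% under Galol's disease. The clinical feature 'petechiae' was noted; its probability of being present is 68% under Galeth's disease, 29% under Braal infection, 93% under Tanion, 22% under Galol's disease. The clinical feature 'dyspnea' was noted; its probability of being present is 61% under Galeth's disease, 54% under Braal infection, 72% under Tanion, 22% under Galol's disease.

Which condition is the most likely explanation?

By Bayes' rule with conditional independence, the unnormalized weight for each hypothesis is prior × ∏ likelihoods (using 1 − P(present | H) for each absent clinical feature):
  Galeth's disease: 0.16 × (1 − 0.05) × 0.68 × 0.61 = 0.06305
  Braal infection: 0.32 × (1 − 0.09) × 0.29 × 0.54 = 0.045602
  Tanion: 0.40 × (1 − 0.22) × 0.93 × 0.72 = 0.20892
  Galol's disease: 0.12 × (1 − 0.89) × 0.22 × 0.22 = 0.00063888
Normalizing constant Z = 0.06305 + 0.045602 + 0.20892 + 0.00063888 = 0.31821.
P(Galeth's disease | evidence) ≈ 0.06305 / 0.31821 ≈ 0.198
P(Braal infection | evidence) ≈ 0.045602 / 0.31821 ≈ 0.143
P(Tanion | evidence) ≈ 0.20892 / 0.31821 ≈ 0.657
P(Galol's disease | evidence) ≈ 0.00063888 / 0.31821 ≈ 0.002
The largest is 0.657, so Tanion is most probable.

Tanion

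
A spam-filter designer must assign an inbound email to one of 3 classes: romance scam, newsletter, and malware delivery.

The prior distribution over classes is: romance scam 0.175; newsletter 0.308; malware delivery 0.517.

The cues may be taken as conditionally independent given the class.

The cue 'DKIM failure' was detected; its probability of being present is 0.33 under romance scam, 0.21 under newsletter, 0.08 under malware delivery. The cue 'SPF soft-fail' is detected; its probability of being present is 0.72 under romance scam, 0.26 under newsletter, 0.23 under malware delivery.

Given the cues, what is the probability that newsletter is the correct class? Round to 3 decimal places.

0.248

Multiply each prior by the joint likelihood of the cue pattern:
  romance scam: 0.175 × 0.33 × 0.72 = 0.04158
  newsletter: 0.308 × 0.21 × 0.26 = 0.016817
  malware delivery: 0.517 × 0.08 × 0.23 = 0.0095128
The unnormalized weights sum to 0.06791.
P(newsletter | evidence) = 0.016817 / 0.06791 ≈ 0.248.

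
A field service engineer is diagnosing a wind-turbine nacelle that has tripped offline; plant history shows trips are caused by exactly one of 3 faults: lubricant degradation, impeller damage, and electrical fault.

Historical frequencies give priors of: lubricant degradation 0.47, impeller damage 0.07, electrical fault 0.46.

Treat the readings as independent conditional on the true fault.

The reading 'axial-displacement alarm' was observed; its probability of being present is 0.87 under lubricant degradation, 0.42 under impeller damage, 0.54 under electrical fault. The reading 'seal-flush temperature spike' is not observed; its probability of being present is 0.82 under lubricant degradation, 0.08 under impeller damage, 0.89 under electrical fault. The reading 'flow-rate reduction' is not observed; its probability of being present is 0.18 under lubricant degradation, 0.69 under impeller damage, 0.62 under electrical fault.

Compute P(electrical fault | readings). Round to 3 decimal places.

0.131

Multiply each prior by the joint likelihood of the reading pattern (using 1 − P(present | H) for each absent reading):
  lubricant degradation: 0.47 × 0.87 × (1 − 0.82) × (1 − 0.18) = 0.060354
  impeller damage: 0.07 × 0.42 × (1 − 0.08) × (1 − 0.69) = 0.0083849
  electrical fault: 0.46 × 0.54 × (1 − 0.89) × (1 − 0.62) = 0.010383
The unnormalized weights sum to 0.079122.
P(electrical fault | evidence) = 0.010383 / 0.079122 ≈ 0.131.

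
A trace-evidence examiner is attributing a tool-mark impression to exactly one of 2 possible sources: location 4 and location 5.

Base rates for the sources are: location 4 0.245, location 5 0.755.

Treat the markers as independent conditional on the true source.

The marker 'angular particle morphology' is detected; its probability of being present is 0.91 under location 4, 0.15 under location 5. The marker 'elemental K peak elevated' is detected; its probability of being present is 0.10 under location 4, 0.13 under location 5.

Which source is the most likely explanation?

Multiply each prior by the joint likelihood of the marker pattern:
  location 4: 0.245 × 0.91 × 0.10 = 0.022295
  location 5: 0.755 × 0.15 × 0.13 = 0.014722
The unnormalized weights sum to 0.037018.
P(location 4 | evidence) ≈ 0.022295 / 0.037018 ≈ 0.602
P(location 5 | evidence) ≈ 0.014722 / 0.037018 ≈ 0.398
The largest is 0.602, so location 4 is most probable.

location 4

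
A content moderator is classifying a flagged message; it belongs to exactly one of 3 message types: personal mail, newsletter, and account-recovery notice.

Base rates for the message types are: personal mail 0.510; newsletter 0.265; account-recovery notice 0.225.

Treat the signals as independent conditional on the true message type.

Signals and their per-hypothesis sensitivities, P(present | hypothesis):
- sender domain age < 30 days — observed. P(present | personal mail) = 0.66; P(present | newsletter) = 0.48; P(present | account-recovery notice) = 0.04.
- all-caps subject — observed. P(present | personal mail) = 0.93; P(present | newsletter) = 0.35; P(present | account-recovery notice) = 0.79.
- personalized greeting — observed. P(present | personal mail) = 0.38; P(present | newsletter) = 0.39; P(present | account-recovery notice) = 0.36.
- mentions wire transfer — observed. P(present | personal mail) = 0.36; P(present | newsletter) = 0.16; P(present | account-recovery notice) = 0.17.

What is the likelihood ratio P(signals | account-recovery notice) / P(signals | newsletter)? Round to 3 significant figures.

Take the product of per-signal likelihoods under each hypothesis, then divide.
  account-recovery notice: 0.04 × 0.79 × 0.36 × 0.17 = 0.0019339
  newsletter: 0.48 × 0.35 × 0.39 × 0.16 = 0.010483
Bayes factor = 0.0019339 / 0.010483 ≈ 0.184

0.184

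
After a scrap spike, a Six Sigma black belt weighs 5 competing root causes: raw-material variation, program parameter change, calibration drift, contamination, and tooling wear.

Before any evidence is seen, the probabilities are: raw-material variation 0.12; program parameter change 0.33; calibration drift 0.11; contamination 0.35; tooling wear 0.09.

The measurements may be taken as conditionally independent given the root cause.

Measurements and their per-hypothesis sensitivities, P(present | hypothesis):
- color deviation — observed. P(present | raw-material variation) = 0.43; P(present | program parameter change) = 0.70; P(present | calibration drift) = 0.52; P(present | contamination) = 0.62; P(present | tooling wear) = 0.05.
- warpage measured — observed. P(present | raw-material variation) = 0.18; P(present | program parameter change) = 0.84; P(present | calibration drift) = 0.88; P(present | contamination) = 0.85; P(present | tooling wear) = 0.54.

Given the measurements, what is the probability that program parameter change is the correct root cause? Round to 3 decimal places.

By Bayes' rule with conditional independence, the unnormalized weight for each hypothesis is prior × ∏ likelihoods:
  raw-material variation: 0.12 × 0.43 × 0.18 = 0.009288
  program parameter change: 0.33 × 0.70 × 0.84 = 0.19404
  calibration drift: 0.11 × 0.52 × 0.88 = 0.050336
  contamination: 0.35 × 0.62 × 0.85 = 0.18445
  tooling wear: 0.09 × 0.05 × 0.54 = 0.00243
Marginal likelihood of the evidence = 0.44054.
P(program parameter change | evidence) = 0.19404 / 0.44054 ≈ 0.440.

0.440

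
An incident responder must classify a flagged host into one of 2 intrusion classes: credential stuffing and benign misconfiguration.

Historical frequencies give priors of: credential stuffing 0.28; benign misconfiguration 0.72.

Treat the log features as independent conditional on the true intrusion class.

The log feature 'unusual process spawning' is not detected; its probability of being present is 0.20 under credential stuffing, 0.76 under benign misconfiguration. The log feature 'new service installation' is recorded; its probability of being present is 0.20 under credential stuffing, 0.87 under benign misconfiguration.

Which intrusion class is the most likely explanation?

Multiply each prior by the joint likelihood of the log feature pattern (using 1 − P(present | H) for each absent log feature):
  credential stuffing: 0.28 × (1 − 0.20) × 0.20 = 0.0448
  benign misconfiguration: 0.72 × (1 − 0.76) × 0.87 = 0.15034
The unnormalized weights sum to 0.19514.
P(credential stuffing | evidence) ≈ 0.0448 / 0.19514 ≈ 0.230
P(benign misconfiguration | evidence) ≈ 0.15034 / 0.19514 ≈ 0.770
The largest is 0.770, so benign misconfiguration is most probable.

benign misconfiguration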